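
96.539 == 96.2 False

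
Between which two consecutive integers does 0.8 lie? 0 and 1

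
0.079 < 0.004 False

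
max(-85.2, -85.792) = -85.2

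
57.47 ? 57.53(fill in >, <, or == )<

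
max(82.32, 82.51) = 82.51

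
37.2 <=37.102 False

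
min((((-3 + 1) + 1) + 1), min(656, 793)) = 0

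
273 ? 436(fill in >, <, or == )<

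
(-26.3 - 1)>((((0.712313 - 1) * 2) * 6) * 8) True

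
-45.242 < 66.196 True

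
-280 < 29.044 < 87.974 True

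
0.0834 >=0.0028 True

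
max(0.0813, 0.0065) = 0.0813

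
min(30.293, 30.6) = 30.293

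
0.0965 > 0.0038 True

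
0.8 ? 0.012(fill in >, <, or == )>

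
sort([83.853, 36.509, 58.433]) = [36.509, 58.433, 83.853]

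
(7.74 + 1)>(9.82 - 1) False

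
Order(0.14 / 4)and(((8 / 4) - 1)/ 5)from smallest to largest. (0.14 / 4),(((8 / 4) - 1)/ 5)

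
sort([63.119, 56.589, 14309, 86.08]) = [56.589, 63.119, 86.08, 14309]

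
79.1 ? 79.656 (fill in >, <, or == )<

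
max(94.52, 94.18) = 94.52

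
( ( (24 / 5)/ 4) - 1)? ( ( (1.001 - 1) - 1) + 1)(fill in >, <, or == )>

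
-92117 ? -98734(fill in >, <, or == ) >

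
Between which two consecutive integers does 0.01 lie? 0 and 1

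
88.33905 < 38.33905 False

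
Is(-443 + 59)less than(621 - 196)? Yes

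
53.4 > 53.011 True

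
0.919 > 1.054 False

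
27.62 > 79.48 False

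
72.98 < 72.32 False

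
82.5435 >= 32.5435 True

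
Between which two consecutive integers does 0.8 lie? 0 and 1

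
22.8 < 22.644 False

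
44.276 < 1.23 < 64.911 False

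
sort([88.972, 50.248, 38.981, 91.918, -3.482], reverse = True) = [91.918, 88.972, 50.248, 38.981, -3.482]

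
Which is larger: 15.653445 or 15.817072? 15.817072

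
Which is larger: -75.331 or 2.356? 2.356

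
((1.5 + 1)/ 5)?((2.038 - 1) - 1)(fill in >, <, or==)>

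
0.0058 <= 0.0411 True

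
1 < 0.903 False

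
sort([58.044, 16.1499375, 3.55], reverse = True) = [58.044, 16.1499375, 3.55]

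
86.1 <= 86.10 True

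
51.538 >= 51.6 False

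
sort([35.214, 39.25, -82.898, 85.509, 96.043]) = [-82.898, 35.214, 39.25, 85.509, 96.043]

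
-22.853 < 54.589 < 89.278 True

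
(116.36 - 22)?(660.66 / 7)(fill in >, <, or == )<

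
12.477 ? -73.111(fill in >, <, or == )>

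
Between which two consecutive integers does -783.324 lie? -784 and -783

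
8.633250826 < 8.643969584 True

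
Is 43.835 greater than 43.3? Yes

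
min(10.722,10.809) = 10.722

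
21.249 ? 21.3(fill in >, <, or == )<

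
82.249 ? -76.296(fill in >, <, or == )>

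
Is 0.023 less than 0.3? Yes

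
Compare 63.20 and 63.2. They are equal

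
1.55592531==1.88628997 False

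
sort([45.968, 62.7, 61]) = [45.968, 61, 62.7]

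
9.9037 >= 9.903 True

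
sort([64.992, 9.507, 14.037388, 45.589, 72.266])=[9.507, 14.037388, 45.589, 64.992, 72.266]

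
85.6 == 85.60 True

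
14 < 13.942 False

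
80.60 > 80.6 False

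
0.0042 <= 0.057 True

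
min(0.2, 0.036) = 0.036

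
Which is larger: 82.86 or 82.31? 82.86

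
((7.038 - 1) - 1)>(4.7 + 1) False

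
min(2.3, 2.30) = 2.3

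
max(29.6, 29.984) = 29.984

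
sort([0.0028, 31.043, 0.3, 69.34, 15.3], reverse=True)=[69.34, 31.043, 15.3, 0.3, 0.0028]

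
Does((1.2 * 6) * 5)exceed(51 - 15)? No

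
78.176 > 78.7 False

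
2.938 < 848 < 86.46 False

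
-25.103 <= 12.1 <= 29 True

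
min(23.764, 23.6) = 23.6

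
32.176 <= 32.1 False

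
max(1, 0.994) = 1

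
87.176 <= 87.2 True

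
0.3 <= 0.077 False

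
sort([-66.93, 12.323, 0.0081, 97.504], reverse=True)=[97.504, 12.323, 0.0081, -66.93]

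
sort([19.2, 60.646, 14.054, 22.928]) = [14.054, 19.2, 22.928, 60.646]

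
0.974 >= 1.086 False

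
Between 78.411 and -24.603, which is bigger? 78.411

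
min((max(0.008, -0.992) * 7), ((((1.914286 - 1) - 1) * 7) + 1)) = 0.056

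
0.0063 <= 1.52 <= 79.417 True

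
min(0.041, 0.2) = 0.041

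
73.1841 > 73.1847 False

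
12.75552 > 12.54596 True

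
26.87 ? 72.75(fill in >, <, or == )<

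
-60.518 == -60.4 False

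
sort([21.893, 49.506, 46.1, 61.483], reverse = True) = [61.483, 49.506, 46.1, 21.893]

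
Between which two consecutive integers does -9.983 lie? -10 and -9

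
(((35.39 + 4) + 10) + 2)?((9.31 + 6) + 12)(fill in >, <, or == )>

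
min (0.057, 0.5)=0.057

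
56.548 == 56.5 False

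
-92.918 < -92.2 True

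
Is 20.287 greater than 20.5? No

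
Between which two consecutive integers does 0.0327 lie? 0 and 1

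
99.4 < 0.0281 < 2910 False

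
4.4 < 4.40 False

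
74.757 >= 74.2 True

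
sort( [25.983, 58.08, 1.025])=[1.025, 25.983, 58.08]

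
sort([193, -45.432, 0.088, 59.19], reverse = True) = [193, 59.19, 0.088, -45.432]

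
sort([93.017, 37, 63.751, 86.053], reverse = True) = [93.017, 86.053, 63.751, 37]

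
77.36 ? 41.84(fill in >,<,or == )>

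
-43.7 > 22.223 False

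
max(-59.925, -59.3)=-59.3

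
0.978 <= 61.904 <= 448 True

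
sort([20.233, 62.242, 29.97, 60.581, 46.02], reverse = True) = [62.242, 60.581, 46.02, 29.97, 20.233]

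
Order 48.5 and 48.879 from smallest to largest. 48.5, 48.879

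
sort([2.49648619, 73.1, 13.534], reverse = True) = [73.1, 13.534, 2.49648619]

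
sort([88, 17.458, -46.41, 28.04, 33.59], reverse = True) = [88, 33.59, 28.04, 17.458, -46.41]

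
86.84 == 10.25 False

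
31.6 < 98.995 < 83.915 False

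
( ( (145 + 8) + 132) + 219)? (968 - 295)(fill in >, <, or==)<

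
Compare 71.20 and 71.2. They are equal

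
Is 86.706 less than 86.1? No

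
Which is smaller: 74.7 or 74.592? 74.592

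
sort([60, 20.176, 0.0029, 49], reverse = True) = [60, 49, 20.176, 0.0029]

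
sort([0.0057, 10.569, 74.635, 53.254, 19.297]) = [0.0057, 10.569, 19.297, 53.254, 74.635]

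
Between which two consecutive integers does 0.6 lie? 0 and 1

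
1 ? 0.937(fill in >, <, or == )>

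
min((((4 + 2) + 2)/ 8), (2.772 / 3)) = 0.924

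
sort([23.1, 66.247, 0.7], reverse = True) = [66.247, 23.1, 0.7]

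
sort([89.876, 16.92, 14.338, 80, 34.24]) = [14.338, 16.92, 34.24, 80, 89.876]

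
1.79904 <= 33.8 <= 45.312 True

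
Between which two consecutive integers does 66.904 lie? 66 and 67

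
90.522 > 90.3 True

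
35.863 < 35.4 False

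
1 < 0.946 False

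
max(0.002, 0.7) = 0.7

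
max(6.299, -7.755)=6.299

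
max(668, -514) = 668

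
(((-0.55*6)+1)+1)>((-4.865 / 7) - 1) True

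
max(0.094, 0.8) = 0.8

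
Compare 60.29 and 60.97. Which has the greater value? 60.97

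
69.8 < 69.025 False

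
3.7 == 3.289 False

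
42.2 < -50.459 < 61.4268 False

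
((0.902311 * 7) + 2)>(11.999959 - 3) False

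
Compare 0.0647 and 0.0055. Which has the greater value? 0.0647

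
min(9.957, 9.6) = 9.6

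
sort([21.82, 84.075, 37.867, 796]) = [21.82, 37.867, 84.075, 796]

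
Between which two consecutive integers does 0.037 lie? 0 and 1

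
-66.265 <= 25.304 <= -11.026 False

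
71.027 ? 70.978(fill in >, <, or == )>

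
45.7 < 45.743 True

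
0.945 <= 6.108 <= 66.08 True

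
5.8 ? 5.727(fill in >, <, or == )>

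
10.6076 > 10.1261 True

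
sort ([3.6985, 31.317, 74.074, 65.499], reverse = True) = [74.074, 65.499, 31.317, 3.6985]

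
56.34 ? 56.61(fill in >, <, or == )<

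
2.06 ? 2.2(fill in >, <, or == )<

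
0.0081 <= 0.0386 True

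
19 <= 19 True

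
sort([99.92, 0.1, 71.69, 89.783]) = [0.1, 71.69, 89.783, 99.92]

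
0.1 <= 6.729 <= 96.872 True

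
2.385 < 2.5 True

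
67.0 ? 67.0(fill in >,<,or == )==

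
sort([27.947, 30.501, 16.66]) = [16.66, 27.947, 30.501]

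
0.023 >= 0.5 False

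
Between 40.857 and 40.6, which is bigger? 40.857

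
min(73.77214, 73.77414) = 73.77214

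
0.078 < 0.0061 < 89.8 False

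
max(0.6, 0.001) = 0.6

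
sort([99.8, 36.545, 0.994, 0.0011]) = [0.0011, 0.994, 36.545, 99.8]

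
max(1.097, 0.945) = 1.097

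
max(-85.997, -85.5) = -85.5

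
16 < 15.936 False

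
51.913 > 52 False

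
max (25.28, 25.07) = 25.28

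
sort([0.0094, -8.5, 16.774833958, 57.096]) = [-8.5, 0.0094, 16.774833958, 57.096]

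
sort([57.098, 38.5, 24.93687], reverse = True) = [57.098, 38.5, 24.93687]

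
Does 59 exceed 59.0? No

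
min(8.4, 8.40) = 8.4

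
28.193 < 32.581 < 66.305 True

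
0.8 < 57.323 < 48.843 False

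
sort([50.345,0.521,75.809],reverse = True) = [75.809,50.345,0.521]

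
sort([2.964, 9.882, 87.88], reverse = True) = [87.88, 9.882, 2.964]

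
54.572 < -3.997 False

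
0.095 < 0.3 True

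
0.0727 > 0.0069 True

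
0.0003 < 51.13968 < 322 True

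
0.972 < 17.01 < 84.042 True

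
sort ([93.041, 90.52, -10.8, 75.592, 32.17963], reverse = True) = [93.041, 90.52, 75.592, 32.17963, -10.8]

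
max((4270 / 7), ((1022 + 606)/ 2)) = 814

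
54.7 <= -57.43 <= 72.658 False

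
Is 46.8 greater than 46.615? Yes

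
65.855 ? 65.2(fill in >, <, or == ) >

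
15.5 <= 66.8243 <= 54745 True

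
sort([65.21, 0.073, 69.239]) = [0.073, 65.21, 69.239]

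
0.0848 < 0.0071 False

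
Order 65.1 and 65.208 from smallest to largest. 65.1, 65.208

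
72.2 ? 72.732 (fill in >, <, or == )<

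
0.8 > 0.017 True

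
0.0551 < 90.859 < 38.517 False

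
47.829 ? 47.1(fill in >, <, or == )>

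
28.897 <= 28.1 False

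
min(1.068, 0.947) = 0.947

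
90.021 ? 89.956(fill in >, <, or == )>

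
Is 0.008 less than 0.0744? Yes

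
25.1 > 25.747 False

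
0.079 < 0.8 True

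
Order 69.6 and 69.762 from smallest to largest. 69.6, 69.762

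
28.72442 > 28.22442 True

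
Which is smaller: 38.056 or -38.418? -38.418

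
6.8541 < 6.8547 True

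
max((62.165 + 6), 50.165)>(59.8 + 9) False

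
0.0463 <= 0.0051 False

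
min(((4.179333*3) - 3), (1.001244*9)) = 9.011196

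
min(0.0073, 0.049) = 0.0073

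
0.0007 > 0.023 False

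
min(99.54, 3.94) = 3.94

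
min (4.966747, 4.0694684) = 4.0694684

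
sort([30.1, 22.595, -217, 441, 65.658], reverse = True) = [441, 65.658, 30.1, 22.595, -217]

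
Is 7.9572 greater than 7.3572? Yes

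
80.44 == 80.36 False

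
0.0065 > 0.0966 False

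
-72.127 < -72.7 False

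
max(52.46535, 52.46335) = 52.46535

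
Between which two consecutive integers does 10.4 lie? 10 and 11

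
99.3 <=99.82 True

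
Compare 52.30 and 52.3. They are equal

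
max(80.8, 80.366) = 80.8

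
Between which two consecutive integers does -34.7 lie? -35 and -34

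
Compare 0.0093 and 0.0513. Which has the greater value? 0.0513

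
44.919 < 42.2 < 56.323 False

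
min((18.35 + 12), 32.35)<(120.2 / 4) False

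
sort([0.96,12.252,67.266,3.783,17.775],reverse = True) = [67.266,17.775,12.252,3.783,0.96]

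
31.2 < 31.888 True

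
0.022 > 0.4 False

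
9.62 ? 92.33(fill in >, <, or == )<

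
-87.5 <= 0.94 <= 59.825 True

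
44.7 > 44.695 True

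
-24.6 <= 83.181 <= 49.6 False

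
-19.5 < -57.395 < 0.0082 False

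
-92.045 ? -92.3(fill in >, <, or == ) >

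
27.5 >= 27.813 False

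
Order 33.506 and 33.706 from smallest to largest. 33.506, 33.706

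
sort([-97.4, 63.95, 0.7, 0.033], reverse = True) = [63.95, 0.7, 0.033, -97.4]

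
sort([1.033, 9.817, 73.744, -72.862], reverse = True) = [73.744, 9.817, 1.033, -72.862]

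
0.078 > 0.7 False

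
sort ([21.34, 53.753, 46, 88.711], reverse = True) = [88.711, 53.753, 46, 21.34]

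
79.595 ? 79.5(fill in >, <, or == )>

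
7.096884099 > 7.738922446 False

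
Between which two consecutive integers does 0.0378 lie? 0 and 1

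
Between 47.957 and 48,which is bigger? 48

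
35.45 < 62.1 True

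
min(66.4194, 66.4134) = 66.4134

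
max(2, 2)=2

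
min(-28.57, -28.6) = -28.6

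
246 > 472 False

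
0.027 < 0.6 True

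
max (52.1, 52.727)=52.727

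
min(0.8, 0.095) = 0.095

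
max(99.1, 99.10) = 99.10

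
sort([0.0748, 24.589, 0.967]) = [0.0748, 0.967, 24.589]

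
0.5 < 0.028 False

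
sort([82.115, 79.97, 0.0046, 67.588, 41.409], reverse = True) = [82.115, 79.97, 67.588, 41.409, 0.0046]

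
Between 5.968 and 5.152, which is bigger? 5.968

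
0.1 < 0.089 False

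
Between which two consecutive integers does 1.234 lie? 1 and 2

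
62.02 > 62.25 False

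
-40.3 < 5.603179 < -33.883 False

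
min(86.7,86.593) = 86.593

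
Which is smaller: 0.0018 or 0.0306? 0.0018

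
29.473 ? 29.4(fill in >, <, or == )>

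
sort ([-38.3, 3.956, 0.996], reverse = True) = [3.956, 0.996, -38.3]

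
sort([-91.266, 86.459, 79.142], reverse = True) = [86.459, 79.142, -91.266]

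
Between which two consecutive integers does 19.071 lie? 19 and 20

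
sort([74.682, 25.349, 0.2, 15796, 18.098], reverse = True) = [15796, 74.682, 25.349, 18.098, 0.2]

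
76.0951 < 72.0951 False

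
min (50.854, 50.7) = 50.7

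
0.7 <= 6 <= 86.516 True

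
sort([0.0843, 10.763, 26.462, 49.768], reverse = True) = [49.768, 26.462, 10.763, 0.0843]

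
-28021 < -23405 True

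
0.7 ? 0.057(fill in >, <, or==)>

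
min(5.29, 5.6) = 5.29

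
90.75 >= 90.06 True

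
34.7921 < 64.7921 True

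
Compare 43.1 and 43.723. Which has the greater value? 43.723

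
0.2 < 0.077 False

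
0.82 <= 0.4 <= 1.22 False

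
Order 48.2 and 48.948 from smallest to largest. 48.2, 48.948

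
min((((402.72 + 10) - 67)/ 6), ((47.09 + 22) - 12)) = 57.09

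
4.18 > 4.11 True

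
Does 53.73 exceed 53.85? No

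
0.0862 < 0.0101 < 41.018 False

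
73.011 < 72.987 False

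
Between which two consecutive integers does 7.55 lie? 7 and 8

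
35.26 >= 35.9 False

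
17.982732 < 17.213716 False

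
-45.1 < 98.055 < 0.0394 False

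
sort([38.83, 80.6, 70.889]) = [38.83, 70.889, 80.6]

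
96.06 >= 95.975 True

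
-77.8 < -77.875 False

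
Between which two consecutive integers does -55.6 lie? -56 and -55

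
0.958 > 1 False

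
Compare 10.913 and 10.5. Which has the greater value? 10.913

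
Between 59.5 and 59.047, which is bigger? 59.5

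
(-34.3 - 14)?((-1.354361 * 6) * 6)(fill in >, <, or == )>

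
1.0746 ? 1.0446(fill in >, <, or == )>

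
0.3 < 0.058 False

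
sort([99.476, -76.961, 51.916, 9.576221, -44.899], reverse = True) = [99.476, 51.916, 9.576221, -44.899, -76.961]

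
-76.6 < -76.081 True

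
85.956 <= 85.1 False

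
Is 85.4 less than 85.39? No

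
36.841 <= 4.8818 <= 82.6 False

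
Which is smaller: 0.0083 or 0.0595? 0.0083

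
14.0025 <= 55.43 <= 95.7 True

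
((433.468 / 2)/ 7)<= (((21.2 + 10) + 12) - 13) False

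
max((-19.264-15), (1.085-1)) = 0.085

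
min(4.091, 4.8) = 4.091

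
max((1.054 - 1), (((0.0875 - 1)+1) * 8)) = 0.7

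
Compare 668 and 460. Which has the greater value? 668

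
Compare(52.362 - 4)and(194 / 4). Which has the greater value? (194 / 4)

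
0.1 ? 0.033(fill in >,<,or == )>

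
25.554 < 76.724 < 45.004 False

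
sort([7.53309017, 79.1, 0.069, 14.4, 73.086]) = [0.069, 7.53309017, 14.4, 73.086, 79.1]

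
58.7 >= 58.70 True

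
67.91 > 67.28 True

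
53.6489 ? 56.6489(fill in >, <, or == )<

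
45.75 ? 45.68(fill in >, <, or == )>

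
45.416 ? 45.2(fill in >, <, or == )>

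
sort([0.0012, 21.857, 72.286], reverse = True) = [72.286, 21.857, 0.0012]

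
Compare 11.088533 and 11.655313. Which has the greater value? 11.655313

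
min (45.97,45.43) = 45.43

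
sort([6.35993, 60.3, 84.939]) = [6.35993, 60.3, 84.939]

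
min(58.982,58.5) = 58.5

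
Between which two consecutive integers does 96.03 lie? 96 and 97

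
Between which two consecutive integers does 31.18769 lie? 31 and 32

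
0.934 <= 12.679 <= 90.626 True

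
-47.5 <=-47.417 True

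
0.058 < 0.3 True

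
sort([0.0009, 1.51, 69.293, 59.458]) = [0.0009, 1.51, 59.458, 69.293]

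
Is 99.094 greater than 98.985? Yes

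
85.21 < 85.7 True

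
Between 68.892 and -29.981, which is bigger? 68.892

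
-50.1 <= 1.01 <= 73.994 True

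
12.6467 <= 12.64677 True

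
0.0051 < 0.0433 True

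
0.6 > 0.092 True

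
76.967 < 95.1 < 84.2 False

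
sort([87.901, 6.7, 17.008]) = [6.7, 17.008, 87.901]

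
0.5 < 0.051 False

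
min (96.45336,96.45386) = 96.45336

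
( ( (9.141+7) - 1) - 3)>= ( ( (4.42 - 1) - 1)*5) True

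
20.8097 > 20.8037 True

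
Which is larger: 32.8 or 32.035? 32.8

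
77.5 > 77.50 False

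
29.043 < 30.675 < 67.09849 True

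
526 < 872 True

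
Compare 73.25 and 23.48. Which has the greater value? 73.25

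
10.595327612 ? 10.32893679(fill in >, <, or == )>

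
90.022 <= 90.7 True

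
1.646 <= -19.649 False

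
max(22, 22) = 22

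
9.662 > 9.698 False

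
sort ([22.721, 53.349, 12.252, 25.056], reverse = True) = [53.349, 25.056, 22.721, 12.252]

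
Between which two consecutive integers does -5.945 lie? -6 and -5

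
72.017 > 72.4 False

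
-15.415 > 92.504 False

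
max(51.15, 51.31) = 51.31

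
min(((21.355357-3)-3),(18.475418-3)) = 15.355357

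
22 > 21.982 True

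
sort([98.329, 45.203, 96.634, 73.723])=[45.203, 73.723, 96.634, 98.329]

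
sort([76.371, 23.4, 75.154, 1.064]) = [1.064, 23.4, 75.154, 76.371]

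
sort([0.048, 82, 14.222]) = [0.048, 14.222, 82]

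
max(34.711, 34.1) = 34.711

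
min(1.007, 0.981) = 0.981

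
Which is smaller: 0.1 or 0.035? 0.035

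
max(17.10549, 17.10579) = 17.10579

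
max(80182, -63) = 80182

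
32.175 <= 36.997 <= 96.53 True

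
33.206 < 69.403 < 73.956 True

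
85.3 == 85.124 False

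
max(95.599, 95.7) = 95.7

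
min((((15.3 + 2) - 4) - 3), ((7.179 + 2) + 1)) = 10.179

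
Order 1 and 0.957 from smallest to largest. 0.957, 1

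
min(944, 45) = 45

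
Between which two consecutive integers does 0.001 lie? 0 and 1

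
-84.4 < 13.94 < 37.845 True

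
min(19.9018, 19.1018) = 19.1018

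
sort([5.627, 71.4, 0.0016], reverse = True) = [71.4, 5.627, 0.0016]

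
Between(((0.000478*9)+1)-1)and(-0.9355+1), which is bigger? (-0.9355+1)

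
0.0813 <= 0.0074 False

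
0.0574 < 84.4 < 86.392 True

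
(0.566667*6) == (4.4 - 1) False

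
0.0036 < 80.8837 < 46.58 False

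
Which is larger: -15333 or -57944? -15333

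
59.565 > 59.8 False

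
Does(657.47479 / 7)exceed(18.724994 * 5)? Yes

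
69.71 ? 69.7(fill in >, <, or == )>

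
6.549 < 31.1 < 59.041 True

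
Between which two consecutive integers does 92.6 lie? 92 and 93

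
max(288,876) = 876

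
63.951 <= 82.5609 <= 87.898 True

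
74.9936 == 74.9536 False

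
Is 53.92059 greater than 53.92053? Yes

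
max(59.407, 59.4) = 59.407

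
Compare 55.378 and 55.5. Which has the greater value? 55.5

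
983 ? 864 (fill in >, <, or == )>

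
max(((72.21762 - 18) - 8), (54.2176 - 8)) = 46.21762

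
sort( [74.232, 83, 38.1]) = [38.1, 74.232, 83]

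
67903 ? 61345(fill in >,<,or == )>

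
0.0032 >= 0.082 False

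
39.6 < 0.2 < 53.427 False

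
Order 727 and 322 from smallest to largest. 322, 727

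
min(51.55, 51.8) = 51.55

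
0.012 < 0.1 True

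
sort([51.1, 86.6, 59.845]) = [51.1, 59.845, 86.6]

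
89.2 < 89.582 True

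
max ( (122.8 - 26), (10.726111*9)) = 96.8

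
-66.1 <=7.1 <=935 True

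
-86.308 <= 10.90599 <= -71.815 False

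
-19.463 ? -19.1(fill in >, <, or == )<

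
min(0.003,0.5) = 0.003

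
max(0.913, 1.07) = 1.07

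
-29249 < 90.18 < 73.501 False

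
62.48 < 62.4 False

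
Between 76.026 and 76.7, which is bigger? 76.7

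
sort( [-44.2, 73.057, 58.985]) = [-44.2, 58.985, 73.057]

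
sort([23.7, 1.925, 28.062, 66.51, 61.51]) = [1.925, 23.7, 28.062, 61.51, 66.51]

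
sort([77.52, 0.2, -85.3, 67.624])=[-85.3, 0.2, 67.624, 77.52]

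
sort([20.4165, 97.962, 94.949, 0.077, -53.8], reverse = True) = [97.962, 94.949, 20.4165, 0.077, -53.8]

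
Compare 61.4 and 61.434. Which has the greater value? 61.434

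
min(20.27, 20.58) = 20.27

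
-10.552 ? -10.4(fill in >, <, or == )<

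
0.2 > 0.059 True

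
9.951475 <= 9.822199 False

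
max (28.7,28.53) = 28.7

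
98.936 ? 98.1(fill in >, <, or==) >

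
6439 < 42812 True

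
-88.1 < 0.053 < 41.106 True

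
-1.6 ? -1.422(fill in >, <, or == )<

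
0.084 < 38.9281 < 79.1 True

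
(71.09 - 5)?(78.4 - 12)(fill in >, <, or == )<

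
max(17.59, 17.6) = 17.6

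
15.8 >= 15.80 True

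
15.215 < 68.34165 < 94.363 True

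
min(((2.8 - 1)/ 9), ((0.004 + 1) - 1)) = 0.004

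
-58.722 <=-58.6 True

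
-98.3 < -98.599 False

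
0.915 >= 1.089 False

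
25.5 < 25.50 False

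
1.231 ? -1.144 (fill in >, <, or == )>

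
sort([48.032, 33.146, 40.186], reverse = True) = [48.032, 40.186, 33.146]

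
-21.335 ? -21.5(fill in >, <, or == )>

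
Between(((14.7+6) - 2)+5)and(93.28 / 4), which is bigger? (((14.7+6) - 2)+5)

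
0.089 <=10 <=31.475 True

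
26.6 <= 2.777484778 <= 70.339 False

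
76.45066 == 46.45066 False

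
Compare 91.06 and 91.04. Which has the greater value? 91.06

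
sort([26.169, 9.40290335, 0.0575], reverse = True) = [26.169, 9.40290335, 0.0575]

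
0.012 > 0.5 False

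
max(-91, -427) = -91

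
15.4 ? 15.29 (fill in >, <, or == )>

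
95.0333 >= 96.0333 False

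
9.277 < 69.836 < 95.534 True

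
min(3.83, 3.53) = 3.53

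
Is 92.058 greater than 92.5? No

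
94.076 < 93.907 False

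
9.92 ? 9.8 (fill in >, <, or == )>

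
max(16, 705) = 705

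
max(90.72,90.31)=90.72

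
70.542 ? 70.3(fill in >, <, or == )>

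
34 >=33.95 True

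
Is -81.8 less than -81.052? Yes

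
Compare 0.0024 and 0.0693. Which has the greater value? 0.0693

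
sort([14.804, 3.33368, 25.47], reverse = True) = [25.47, 14.804, 3.33368]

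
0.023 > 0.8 False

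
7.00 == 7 True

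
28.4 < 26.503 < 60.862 False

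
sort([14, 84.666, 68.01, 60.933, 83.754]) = [14, 60.933, 68.01, 83.754, 84.666]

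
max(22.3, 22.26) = 22.3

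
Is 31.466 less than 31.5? Yes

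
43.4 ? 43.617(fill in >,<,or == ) <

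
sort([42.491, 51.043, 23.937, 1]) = [1, 23.937, 42.491, 51.043]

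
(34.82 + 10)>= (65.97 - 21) False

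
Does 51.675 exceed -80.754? Yes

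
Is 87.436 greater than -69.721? Yes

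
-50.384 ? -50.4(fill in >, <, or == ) >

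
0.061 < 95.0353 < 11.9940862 False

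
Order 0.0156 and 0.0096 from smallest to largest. 0.0096, 0.0156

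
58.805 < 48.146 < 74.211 False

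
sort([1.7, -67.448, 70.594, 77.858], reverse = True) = [77.858, 70.594, 1.7, -67.448]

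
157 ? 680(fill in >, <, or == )<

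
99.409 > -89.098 True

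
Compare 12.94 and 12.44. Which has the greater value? 12.94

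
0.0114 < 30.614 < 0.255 False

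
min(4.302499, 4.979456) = 4.302499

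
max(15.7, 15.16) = 15.7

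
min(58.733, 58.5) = 58.5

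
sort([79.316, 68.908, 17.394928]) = [17.394928, 68.908, 79.316]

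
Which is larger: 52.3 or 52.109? 52.3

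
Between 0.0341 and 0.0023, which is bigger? 0.0341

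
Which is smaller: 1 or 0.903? 0.903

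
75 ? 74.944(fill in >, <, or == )>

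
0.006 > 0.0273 False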